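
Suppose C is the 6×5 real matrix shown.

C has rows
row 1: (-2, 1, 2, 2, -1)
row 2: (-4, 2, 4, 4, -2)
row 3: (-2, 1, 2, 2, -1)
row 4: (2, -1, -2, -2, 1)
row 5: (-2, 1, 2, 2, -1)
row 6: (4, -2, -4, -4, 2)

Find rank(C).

1

Row reduce to echelon form.
R2 ← R2 − (2)·R1: [0, 0, 0, 0, 0]
R3 ← R3 − R1: [0, 0, 0, 0, 0]
R4 ← R4 + R1: [0, 0, 0, 0, 0]
R5 ← R5 − R1: [0, 0, 0, 0, 0]
R6 ← R6 + (2)·R1: [0, 0, 0, 0, 0]
Echelon form has 1 nonzero row, so rank(C) = 1.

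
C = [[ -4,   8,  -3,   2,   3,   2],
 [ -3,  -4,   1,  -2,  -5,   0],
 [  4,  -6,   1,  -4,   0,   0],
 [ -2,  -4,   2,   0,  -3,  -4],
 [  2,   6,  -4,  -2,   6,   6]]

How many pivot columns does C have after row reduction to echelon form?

Row reduce to echelon form.
R2 ← R2 − (3/4)·R1: [0, -10, 13/4, -7/2, -29/4, -3/2]
R3 ← R3 + R1: [0, 2, -2, -2, 3, 2]
R4 ← R4 − (1/2)·R1: [0, -8, 7/2, -1, -9/2, -5]
R5 ← R5 + (1/2)·R1: [0, 10, -11/2, -1, 15/2, 7]
R3 ← R3 + (1/5)·R2: [0, 0, -27/20, -27/10, 31/20, 17/10]
R4 ← R4 − (4/5)·R2: [0, 0, 9/10, 9/5, 13/10, -19/5]
R5 ← R5 + R2: [0, 0, -9/4, -9/2, 1/4, 11/2]
R4 ← R4 + (2/3)·R3: [0, 0, 0, 0, 7/3, -8/3]
R5 ← R5 − (5/3)·R3: [0, 0, 0, 0, -7/3, 8/3]
R5 ← R5 + R4: [0, 0, 0, 0, 0, 0]
Echelon form has 4 nonzero rows, so rank(C) = 4.
Each nonzero row contributes one pivot column: 4 pivot columns.

4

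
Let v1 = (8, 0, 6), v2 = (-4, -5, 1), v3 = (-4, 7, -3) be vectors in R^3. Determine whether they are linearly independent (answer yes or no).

Form the matrix with these vectors as rows and row reduce.
R2 ← R2 + (1/2)·R1: [0, -5, 4]
R3 ← R3 + (1/2)·R1: [0, 7, 0]
R3 ← R3 + (7/5)·R2: [0, 0, 28/5]
3 nonzero rows, so the 3 vectors span a space of dimension 3.
Since 3 = 3, the vectors are linearly independent.

yes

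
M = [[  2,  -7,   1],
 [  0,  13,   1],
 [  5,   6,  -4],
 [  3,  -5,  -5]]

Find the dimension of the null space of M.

0

Row reduce to echelon form.
R3 ← R3 − (5/2)·R1: [0, 47/2, -13/2]
R4 ← R4 − (3/2)·R1: [0, 11/2, -13/2]
R3 ← R3 − (47/26)·R2: [0, 0, -108/13]
R4 ← R4 − (11/26)·R2: [0, 0, -90/13]
R4 ← R4 − (5/6)·R3: [0, 0, 0]
3 nonzero rows, so rank(M) = 3.
M has 3 columns; by rank–nullity, nullity = 3 − 3 = 0.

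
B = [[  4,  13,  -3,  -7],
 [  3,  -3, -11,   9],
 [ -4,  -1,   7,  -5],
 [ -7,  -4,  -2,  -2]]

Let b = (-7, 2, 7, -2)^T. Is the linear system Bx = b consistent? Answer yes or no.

Row reduce the augmented matrix [B | b].
R2 ← R2 − (3/4)·R1: [0, -51/4, -35/4, 57/4, 29/4]
R3 ← R3 + R1: [0, 12, 4, -12, 0]
R4 ← R4 + (7/4)·R1: [0, 75/4, -29/4, -57/4, -57/4]
R3 ← R3 + (16/17)·R2: [0, 0, -72/17, 24/17, 116/17]
R4 ← R4 + (25/17)·R2: [0, 0, -342/17, 114/17, -61/17]
R4 ← R4 − (19/4)·R3: [0, 0, 0, 0, -36]
The echelon form has 4 nonzero rows; the last pivot sits in the augmented column, so rank(B) = 3 but rank([B|b]) = 4.
Since the ranks differ, the system is inconsistent.

no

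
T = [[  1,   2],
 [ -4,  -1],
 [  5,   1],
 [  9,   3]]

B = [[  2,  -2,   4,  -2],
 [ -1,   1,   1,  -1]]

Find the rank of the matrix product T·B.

2

First compute TB:
[[  0,   0,   6,  -4],
 [ -7,   7, -17,   9],
 [  9,  -9,  21, -11],
 [ 15, -15,  39, -21]]
Now row reduce the product.
Swap R1 ↔ R2
R3 ← R3 + (9/7)·R1: [0, 0, -6/7, 4/7]
R4 ← R4 + (15/7)·R1: [0, 0, 18/7, -12/7]
R3 ← R3 + (1/7)·R2: [0, 0, 0, 0]
R4 ← R4 − (3/7)·R2: [0, 0, 0, 0]
2 nonzero rows, so rank(TB) = 2.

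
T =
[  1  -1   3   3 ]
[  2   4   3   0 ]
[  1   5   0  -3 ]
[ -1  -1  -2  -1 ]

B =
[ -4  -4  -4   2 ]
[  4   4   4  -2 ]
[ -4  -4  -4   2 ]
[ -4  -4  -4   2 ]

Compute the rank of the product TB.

First compute TB:
[[-32, -32, -32,  16],
 [ -4,  -4,  -4,   2],
 [ 28,  28,  28, -14],
 [ 12,  12,  12,  -6]]
Now row reduce the product.
R2 ← R2 − (1/8)·R1: [0, 0, 0, 0]
R3 ← R3 + (7/8)·R1: [0, 0, 0, 0]
R4 ← R4 + (3/8)·R1: [0, 0, 0, 0]
1 nonzero row, so rank(TB) = 1.

1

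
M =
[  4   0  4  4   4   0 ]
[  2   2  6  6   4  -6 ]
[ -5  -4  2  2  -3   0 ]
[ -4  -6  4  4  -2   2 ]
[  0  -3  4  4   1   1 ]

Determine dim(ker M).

Row reduce to echelon form.
R2 ← R2 − (1/2)·R1: [0, 2, 4, 4, 2, -6]
R3 ← R3 + (5/4)·R1: [0, -4, 7, 7, 2, 0]
R4 ← R4 + R1: [0, -6, 8, 8, 2, 2]
R3 ← R3 + (2)·R2: [0, 0, 15, 15, 6, -12]
R4 ← R4 + (3)·R2: [0, 0, 20, 20, 8, -16]
R5 ← R5 + (3/2)·R2: [0, 0, 10, 10, 4, -8]
R4 ← R4 − (4/3)·R3: [0, 0, 0, 0, 0, 0]
R5 ← R5 − (2/3)·R3: [0, 0, 0, 0, 0, 0]
3 nonzero rows, so rank(M) = 3.
M has 6 columns; by rank–nullity, nullity = 6 − 3 = 3.

3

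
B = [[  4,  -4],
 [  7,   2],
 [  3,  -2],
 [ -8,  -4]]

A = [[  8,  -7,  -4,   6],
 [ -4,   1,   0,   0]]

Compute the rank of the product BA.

2

First compute BA:
[[ 48, -32, -16,  24],
 [ 48, -47, -28,  42],
 [ 32, -23, -12,  18],
 [-48,  52,  32, -48]]
Now row reduce the product.
R2 ← R2 − R1: [0, -15, -12, 18]
R3 ← R3 − (2/3)·R1: [0, -5/3, -4/3, 2]
R4 ← R4 + R1: [0, 20, 16, -24]
R3 ← R3 − (1/9)·R2: [0, 0, 0, 0]
R4 ← R4 + (4/3)·R2: [0, 0, 0, 0]
2 nonzero rows, so rank(BA) = 2.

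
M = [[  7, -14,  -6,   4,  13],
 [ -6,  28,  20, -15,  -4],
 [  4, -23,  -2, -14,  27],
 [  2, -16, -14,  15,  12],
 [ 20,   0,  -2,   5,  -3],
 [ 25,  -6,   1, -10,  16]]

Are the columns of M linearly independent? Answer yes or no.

Row reduce M to echelon form.
R2 ← R2 + (6/7)·R1: [0, 16, 104/7, -81/7, 50/7]
R3 ← R3 − (4/7)·R1: [0, -15, 10/7, -114/7, 137/7]
R4 ← R4 − (2/7)·R1: [0, -12, -86/7, 97/7, 58/7]
R5 ← R5 − (20/7)·R1: [0, 40, 106/7, -45/7, -281/7]
R6 ← R6 − (25/7)·R1: [0, 44, 157/7, -170/7, -213/7]
R3 ← R3 + (15/16)·R2: [0, 0, 215/14, -3039/112, 1471/56]
R4 ← R4 + (3/4)·R2: [0, 0, -8/7, 145/28, 191/14]
R5 ← R5 − (5/2)·R2: [0, 0, -22, 45/2, -58]
R6 ← R6 − (11/4)·R2: [0, 0, -129/7, 211/28, -701/14]
R4 ← R4 + (16/215)·R3: [0, 0, 0, 2717/860, 6707/430]
R5 ← R5 + (308/215)·R3: [0, 0, 0, -14079/860, -8759/430]
R6 ← R6 + (6/5)·R3: [0, 0, 0, -1001/40, -371/20]
R5 ← R5 + (57/11)·R4: [0, 0, 0, 0, 665/11]
R6 ← R6 + (301/38)·R4: [0, 0, 0, 0, 105]
R6 ← R6 − (33/19)·R5: [0, 0, 0, 0, 0]
5 pivots among 5 columns.
Every column is a pivot column, so the columns are linearly independent.

yes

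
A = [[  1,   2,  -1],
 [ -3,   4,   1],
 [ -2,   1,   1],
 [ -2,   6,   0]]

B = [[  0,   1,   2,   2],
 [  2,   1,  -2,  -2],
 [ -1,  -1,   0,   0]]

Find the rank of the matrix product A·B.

First compute AB:
[[  5,   4,  -2,  -2],
 [  7,   0, -14, -14],
 [  1,  -2,  -6,  -6],
 [ 12,   4, -16, -16]]
Now row reduce the product.
R2 ← R2 − (7/5)·R1: [0, -28/5, -56/5, -56/5]
R3 ← R3 − (1/5)·R1: [0, -14/5, -28/5, -28/5]
R4 ← R4 − (12/5)·R1: [0, -28/5, -56/5, -56/5]
R3 ← R3 − (1/2)·R2: [0, 0, 0, 0]
R4 ← R4 − R2: [0, 0, 0, 0]
2 nonzero rows, so rank(AB) = 2.

2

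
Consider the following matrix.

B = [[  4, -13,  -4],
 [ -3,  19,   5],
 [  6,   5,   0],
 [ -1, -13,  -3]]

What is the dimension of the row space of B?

3

Row reduce to echelon form.
R2 ← R2 + (3/4)·R1: [0, 37/4, 2]
R3 ← R3 − (3/2)·R1: [0, 49/2, 6]
R4 ← R4 + (1/4)·R1: [0, -65/4, -4]
R3 ← R3 − (98/37)·R2: [0, 0, 26/37]
R4 ← R4 + (65/37)·R2: [0, 0, -18/37]
R4 ← R4 + (9/13)·R3: [0, 0, 0]
Echelon form has 3 nonzero rows, so rank(B) = 3.
The row space has dimension equal to the rank: 3.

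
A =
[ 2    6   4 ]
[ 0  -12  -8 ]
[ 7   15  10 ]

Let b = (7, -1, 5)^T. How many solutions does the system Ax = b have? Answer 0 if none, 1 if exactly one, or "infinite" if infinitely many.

Row reduce the augmented matrix [A | b].
R3 ← R3 − (7/2)·R1: [0, -6, -4, -39/2]
R3 ← R3 − (1/2)·R2: [0, 0, 0, -19]
The echelon form has 3 nonzero rows; the last pivot sits in the augmented column, so rank(A) = 2 but rank([A|b]) = 3.
Since the ranks differ, the system is inconsistent.
It has no solutions.

0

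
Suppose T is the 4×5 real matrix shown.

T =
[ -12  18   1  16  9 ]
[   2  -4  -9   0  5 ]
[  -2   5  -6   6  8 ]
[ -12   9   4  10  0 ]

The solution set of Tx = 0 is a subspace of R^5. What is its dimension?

2

Row reduce to echelon form.
R2 ← R2 + (1/6)·R1: [0, -1, -53/6, 8/3, 13/2]
R3 ← R3 − (1/6)·R1: [0, 2, -37/6, 10/3, 13/2]
R4 ← R4 − R1: [0, -9, 3, -6, -9]
R3 ← R3 + (2)·R2: [0, 0, -143/6, 26/3, 39/2]
R4 ← R4 − (9)·R2: [0, 0, 165/2, -30, -135/2]
R4 ← R4 + (45/13)·R3: [0, 0, 0, 0, 0]
3 nonzero rows, so rank(T) = 3.
T has 5 columns; by rank–nullity, nullity = 5 − 3 = 2.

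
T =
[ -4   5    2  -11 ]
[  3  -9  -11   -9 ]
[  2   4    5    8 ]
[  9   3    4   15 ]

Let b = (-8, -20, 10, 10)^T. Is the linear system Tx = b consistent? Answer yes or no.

Row reduce the augmented matrix [T | b].
R2 ← R2 + (3/4)·R1: [0, -21/4, -19/2, -69/4, -26]
R3 ← R3 + (1/2)·R1: [0, 13/2, 6, 5/2, 6]
R4 ← R4 + (9/4)·R1: [0, 57/4, 17/2, -39/4, -8]
R3 ← R3 + (26/21)·R2: [0, 0, -121/21, -132/7, -550/21]
R4 ← R4 + (19/7)·R2: [0, 0, -121/7, -396/7, -550/7]
R4 ← R4 − (3)·R3: [0, 0, 0, 0, 0]
The echelon form has 3 nonzero rows, and every pivot lies in the first 4 columns, so rank(T) = rank([T|b]) = 3.
The system is consistent.

yes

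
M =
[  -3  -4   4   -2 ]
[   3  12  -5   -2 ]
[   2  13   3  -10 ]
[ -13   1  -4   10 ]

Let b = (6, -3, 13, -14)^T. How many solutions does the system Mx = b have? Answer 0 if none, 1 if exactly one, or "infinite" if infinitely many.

Row reduce the augmented matrix [M | b].
R2 ← R2 + R1: [0, 8, -1, -4, 3]
R3 ← R3 + (2/3)·R1: [0, 31/3, 17/3, -34/3, 17]
R4 ← R4 − (13/3)·R1: [0, 55/3, -64/3, 56/3, -40]
R3 ← R3 − (31/24)·R2: [0, 0, 167/24, -37/6, 105/8]
R4 ← R4 − (55/24)·R2: [0, 0, -457/24, 167/6, -375/8]
R4 ← R4 + (457/167)·R3: [0, 0, 0, 1830/167, -1830/167]
The echelon form has 4 nonzero rows, and every pivot lies in the first 4 columns, so rank(M) = rank([M|b]) = 4.
The system is consistent.
rank = 4 = number of unknowns, so the solution is unique.

1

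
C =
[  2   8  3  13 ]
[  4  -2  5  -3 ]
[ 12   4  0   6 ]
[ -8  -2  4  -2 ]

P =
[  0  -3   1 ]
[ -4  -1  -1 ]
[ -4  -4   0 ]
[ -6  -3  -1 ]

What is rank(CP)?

2

First compute CP:
[[-122, -65, -19],
 [  6, -21,   9],
 [-52, -58,   2],
 [  4,  16,  -4]]
Now row reduce the product.
R2 ← R2 + (3/61)·R1: [0, -1476/61, 492/61]
R3 ← R3 − (26/61)·R1: [0, -1848/61, 616/61]
R4 ← R4 + (2/61)·R1: [0, 846/61, -282/61]
R3 ← R3 − (154/123)·R2: [0, 0, 0]
R4 ← R4 + (47/82)·R2: [0, 0, 0]
2 nonzero rows, so rank(CP) = 2.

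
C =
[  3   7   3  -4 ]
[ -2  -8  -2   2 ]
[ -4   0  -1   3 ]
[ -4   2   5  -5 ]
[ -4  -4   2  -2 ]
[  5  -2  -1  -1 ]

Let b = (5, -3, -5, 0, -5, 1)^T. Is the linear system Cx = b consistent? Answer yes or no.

Row reduce the augmented matrix [C | b].
R2 ← R2 + (2/3)·R1: [0, -10/3, 0, -2/3, 1/3]
R3 ← R3 + (4/3)·R1: [0, 28/3, 3, -7/3, 5/3]
R4 ← R4 + (4/3)·R1: [0, 34/3, 9, -31/3, 20/3]
R5 ← R5 + (4/3)·R1: [0, 16/3, 6, -22/3, 5/3]
R6 ← R6 − (5/3)·R1: [0, -41/3, -6, 17/3, -22/3]
R3 ← R3 + (14/5)·R2: [0, 0, 3, -21/5, 13/5]
R4 ← R4 + (17/5)·R2: [0, 0, 9, -63/5, 39/5]
R5 ← R5 + (8/5)·R2: [0, 0, 6, -42/5, 11/5]
R6 ← R6 − (41/10)·R2: [0, 0, -6, 42/5, -87/10]
R4 ← R4 − (3)·R3: [0, 0, 0, 0, 0]
R5 ← R5 − (2)·R3: [0, 0, 0, 0, -3]
R6 ← R6 + (2)·R3: [0, 0, 0, 0, -7/2]
Swap R4 ↔ R5
R6 ← R6 − (7/6)·R4: [0, 0, 0, 0, 0]
The echelon form has 4 nonzero rows; the last pivot sits in the augmented column, so rank(C) = 3 but rank([C|b]) = 4.
Since the ranks differ, the system is inconsistent.

no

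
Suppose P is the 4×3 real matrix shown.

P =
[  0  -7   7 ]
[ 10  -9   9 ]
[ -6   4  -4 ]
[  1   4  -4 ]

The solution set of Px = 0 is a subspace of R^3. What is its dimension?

1

Row reduce to echelon form.
Swap R1 ↔ R2
R3 ← R3 + (3/5)·R1: [0, -7/5, 7/5]
R4 ← R4 − (1/10)·R1: [0, 49/10, -49/10]
R3 ← R3 − (1/5)·R2: [0, 0, 0]
R4 ← R4 + (7/10)·R2: [0, 0, 0]
2 nonzero rows, so rank(P) = 2.
P has 3 columns; by rank–nullity, nullity = 3 − 2 = 1.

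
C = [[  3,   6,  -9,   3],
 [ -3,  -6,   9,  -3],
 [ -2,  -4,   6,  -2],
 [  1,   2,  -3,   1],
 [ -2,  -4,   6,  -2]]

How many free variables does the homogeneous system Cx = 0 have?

Row reduce to echelon form.
R2 ← R2 + R1: [0, 0, 0, 0]
R3 ← R3 + (2/3)·R1: [0, 0, 0, 0]
R4 ← R4 − (1/3)·R1: [0, 0, 0, 0]
R5 ← R5 + (2/3)·R1: [0, 0, 0, 0]
1 nonzero row, so rank(C) = 1.
C has 4 columns; by rank–nullity, nullity = 4 − 1 = 3.

3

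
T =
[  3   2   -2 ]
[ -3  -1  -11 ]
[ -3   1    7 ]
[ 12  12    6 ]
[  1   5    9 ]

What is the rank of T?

Row reduce to echelon form.
R2 ← R2 + R1: [0, 1, -13]
R3 ← R3 + R1: [0, 3, 5]
R4 ← R4 − (4)·R1: [0, 4, 14]
R5 ← R5 − (1/3)·R1: [0, 13/3, 29/3]
R3 ← R3 − (3)·R2: [0, 0, 44]
R4 ← R4 − (4)·R2: [0, 0, 66]
R5 ← R5 − (13/3)·R2: [0, 0, 66]
R4 ← R4 − (3/2)·R3: [0, 0, 0]
R5 ← R5 − (3/2)·R3: [0, 0, 0]
Echelon form has 3 nonzero rows, so rank(T) = 3.

3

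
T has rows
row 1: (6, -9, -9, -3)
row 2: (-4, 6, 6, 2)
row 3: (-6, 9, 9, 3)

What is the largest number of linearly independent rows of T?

1

Row reduce to echelon form.
R2 ← R2 + (2/3)·R1: [0, 0, 0, 0]
R3 ← R3 + R1: [0, 0, 0, 0]
Echelon form has 1 nonzero row, so rank(T) = 1.
The rank gives the maximum number of linearly independent rows: 1.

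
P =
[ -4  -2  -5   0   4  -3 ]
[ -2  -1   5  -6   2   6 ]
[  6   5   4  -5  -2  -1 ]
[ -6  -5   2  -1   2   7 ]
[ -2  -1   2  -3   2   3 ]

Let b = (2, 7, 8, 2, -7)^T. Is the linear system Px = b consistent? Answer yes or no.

no

Row reduce the augmented matrix [P | b].
R2 ← R2 − (1/2)·R1: [0, 0, 15/2, -6, 0, 15/2, 6]
R3 ← R3 + (3/2)·R1: [0, 2, -7/2, -5, 4, -11/2, 11]
R4 ← R4 − (3/2)·R1: [0, -2, 19/2, -1, -4, 23/2, -1]
R5 ← R5 − (1/2)·R1: [0, 0, 9/2, -3, 0, 9/2, -8]
Swap R2 ↔ R3
R4 ← R4 + R2: [0, 0, 6, -6, 0, 6, 10]
R4 ← R4 − (4/5)·R3: [0, 0, 0, -6/5, 0, 0, 26/5]
R5 ← R5 − (3/5)·R3: [0, 0, 0, 3/5, 0, 0, -58/5]
R5 ← R5 + (1/2)·R4: [0, 0, 0, 0, 0, 0, -9]
The echelon form has 5 nonzero rows; the last pivot sits in the augmented column, so rank(P) = 4 but rank([P|b]) = 5.
Since the ranks differ, the system is inconsistent.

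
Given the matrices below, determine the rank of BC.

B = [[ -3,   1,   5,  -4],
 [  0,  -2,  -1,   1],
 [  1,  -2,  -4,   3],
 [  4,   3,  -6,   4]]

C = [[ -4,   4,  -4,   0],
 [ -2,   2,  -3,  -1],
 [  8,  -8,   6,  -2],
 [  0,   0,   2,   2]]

First compute BC:
[[ 50, -50,  31, -19],
 [ -4,   4,   2,   6],
 [-32,  32, -16,  16],
 [-70,  70, -53,  17]]
Now row reduce the product.
R2 ← R2 + (2/25)·R1: [0, 0, 112/25, 112/25]
R3 ← R3 + (16/25)·R1: [0, 0, 96/25, 96/25]
R4 ← R4 + (7/5)·R1: [0, 0, -48/5, -48/5]
R3 ← R3 − (6/7)·R2: [0, 0, 0, 0]
R4 ← R4 + (15/7)·R2: [0, 0, 0, 0]
2 nonzero rows, so rank(BC) = 2.

2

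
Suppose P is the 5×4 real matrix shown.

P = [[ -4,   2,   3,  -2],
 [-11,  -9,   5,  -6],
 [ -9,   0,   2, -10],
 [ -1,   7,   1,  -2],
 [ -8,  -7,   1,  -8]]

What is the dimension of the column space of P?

Row reduce to echelon form.
R2 ← R2 − (11/4)·R1: [0, -29/2, -13/4, -1/2]
R3 ← R3 − (9/4)·R1: [0, -9/2, -19/4, -11/2]
R4 ← R4 − (1/4)·R1: [0, 13/2, 1/4, -3/2]
R5 ← R5 − (2)·R1: [0, -11, -5, -4]
R3 ← R3 − (9/29)·R2: [0, 0, -217/58, -155/29]
R4 ← R4 + (13/29)·R2: [0, 0, -35/29, -50/29]
R5 ← R5 − (22/29)·R2: [0, 0, -147/58, -105/29]
R4 ← R4 − (10/31)·R3: [0, 0, 0, 0]
R5 ← R5 − (21/31)·R3: [0, 0, 0, 0]
Echelon form has 3 nonzero rows, so rank(P) = 3.
The column space has dimension equal to the rank: 3.

3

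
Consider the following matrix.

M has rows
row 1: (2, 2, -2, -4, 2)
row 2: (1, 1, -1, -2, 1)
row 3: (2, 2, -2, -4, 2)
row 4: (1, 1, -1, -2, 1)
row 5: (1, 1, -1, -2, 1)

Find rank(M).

Row reduce to echelon form.
R2 ← R2 − (1/2)·R1: [0, 0, 0, 0, 0]
R3 ← R3 − R1: [0, 0, 0, 0, 0]
R4 ← R4 − (1/2)·R1: [0, 0, 0, 0, 0]
R5 ← R5 − (1/2)·R1: [0, 0, 0, 0, 0]
Echelon form has 1 nonzero row, so rank(M) = 1.

1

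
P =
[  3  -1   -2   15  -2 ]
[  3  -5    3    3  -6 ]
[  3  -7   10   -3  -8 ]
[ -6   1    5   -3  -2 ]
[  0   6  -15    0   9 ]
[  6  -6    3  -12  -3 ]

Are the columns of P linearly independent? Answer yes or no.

Row reduce P to echelon form.
R2 ← R2 − R1: [0, -4, 5, -12, -4]
R3 ← R3 − R1: [0, -6, 12, -18, -6]
R4 ← R4 + (2)·R1: [0, -1, 1, 27, -6]
R6 ← R6 − (2)·R1: [0, -4, 7, -42, 1]
R3 ← R3 − (3/2)·R2: [0, 0, 9/2, 0, 0]
R4 ← R4 − (1/4)·R2: [0, 0, -1/4, 30, -5]
R5 ← R5 + (3/2)·R2: [0, 0, -15/2, -18, 3]
R6 ← R6 − R2: [0, 0, 2, -30, 5]
R4 ← R4 + (1/18)·R3: [0, 0, 0, 30, -5]
R5 ← R5 + (5/3)·R3: [0, 0, 0, -18, 3]
R6 ← R6 − (4/9)·R3: [0, 0, 0, -30, 5]
R5 ← R5 + (3/5)·R4: [0, 0, 0, 0, 0]
R6 ← R6 + R4: [0, 0, 0, 0, 0]
4 pivots among 5 columns.
Only 4 < 5 pivot columns, so the columns are linearly dependent.

no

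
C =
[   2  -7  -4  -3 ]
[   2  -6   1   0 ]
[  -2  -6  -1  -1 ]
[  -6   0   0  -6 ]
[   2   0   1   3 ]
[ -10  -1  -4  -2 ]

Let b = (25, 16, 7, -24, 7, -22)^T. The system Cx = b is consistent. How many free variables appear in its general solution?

0

Row reduce the augmented matrix [C | b].
R2 ← R2 − R1: [0, 1, 5, 3, -9]
R3 ← R3 + R1: [0, -13, -5, -4, 32]
R4 ← R4 + (3)·R1: [0, -21, -12, -15, 51]
R5 ← R5 − R1: [0, 7, 5, 6, -18]
R6 ← R6 + (5)·R1: [0, -36, -24, -17, 103]
R3 ← R3 + (13)·R2: [0, 0, 60, 35, -85]
R4 ← R4 + (21)·R2: [0, 0, 93, 48, -138]
R5 ← R5 − (7)·R2: [0, 0, -30, -15, 45]
R6 ← R6 + (36)·R2: [0, 0, 156, 91, -221]
R4 ← R4 − (31/20)·R3: [0, 0, 0, -25/4, -25/4]
R5 ← R5 + (1/2)·R3: [0, 0, 0, 5/2, 5/2]
R6 ← R6 − (13/5)·R3: [0, 0, 0, 0, 0]
R5 ← R5 + (2/5)·R4: [0, 0, 0, 0, 0]
The echelon form has 4 nonzero rows, and every pivot lies in the first 4 columns, so rank(C) = rank([C|b]) = 4.
The system is consistent.
Free variables = (unknowns) − (rank) = 4 − 4 = 0.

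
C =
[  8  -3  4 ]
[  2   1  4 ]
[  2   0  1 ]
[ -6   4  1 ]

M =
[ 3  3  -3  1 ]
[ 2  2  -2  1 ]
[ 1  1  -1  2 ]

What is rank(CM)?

2

First compute CM:
[[ 22,  22, -22,  13],
 [ 12,  12, -12,  11],
 [  7,   7,  -7,   4],
 [ -9,  -9,   9,   0]]
Now row reduce the product.
R2 ← R2 − (6/11)·R1: [0, 0, 0, 43/11]
R3 ← R3 − (7/22)·R1: [0, 0, 0, -3/22]
R4 ← R4 + (9/22)·R1: [0, 0, 0, 117/22]
R3 ← R3 + (3/86)·R2: [0, 0, 0, 0]
R4 ← R4 − (117/86)·R2: [0, 0, 0, 0]
2 nonzero rows, so rank(CM) = 2.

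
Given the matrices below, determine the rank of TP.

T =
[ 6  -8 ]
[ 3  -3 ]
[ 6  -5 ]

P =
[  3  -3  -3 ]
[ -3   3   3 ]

1

First compute TP:
[[ 42, -42, -42],
 [ 18, -18, -18],
 [ 33, -33, -33]]
Now row reduce the product.
R2 ← R2 − (3/7)·R1: [0, 0, 0]
R3 ← R3 − (11/14)·R1: [0, 0, 0]
1 nonzero row, so rank(TP) = 1.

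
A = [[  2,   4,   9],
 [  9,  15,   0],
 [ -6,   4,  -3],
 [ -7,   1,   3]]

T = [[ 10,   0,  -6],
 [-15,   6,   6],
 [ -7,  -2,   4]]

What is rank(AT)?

3

First compute AT:
[[-103,   6,  48],
 [-135,  90,  36],
 [-99,  30,  48],
 [-106,   0,  60]]
Now row reduce the product.
R2 ← R2 − (135/103)·R1: [0, 8460/103, -2772/103]
R3 ← R3 − (99/103)·R1: [0, 2496/103, 192/103]
R4 ← R4 − (106/103)·R1: [0, -636/103, 1092/103]
R3 ← R3 − (208/705)·R2: [0, 0, 2304/235]
R4 ← R4 + (53/705)·R2: [0, 0, 2016/235]
R4 ← R4 − (7/8)·R3: [0, 0, 0]
3 nonzero rows, so rank(AT) = 3.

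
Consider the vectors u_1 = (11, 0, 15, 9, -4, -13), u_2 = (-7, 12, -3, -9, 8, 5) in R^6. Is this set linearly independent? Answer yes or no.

yes

Form the matrix with these vectors as rows and row reduce.
R2 ← R2 + (7/11)·R1: [0, 12, 72/11, -36/11, 60/11, -36/11]
2 nonzero rows, so the 2 vectors span a space of dimension 2.
Since 2 = 2, the vectors are linearly independent.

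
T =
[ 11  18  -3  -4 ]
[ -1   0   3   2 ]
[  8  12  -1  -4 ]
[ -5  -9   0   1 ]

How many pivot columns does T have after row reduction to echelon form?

3

Row reduce to echelon form.
R2 ← R2 + (1/11)·R1: [0, 18/11, 30/11, 18/11]
R3 ← R3 − (8/11)·R1: [0, -12/11, 13/11, -12/11]
R4 ← R4 + (5/11)·R1: [0, -9/11, -15/11, -9/11]
R3 ← R3 + (2/3)·R2: [0, 0, 3, 0]
R4 ← R4 + (1/2)·R2: [0, 0, 0, 0]
Echelon form has 3 nonzero rows, so rank(T) = 3.
Each nonzero row contributes one pivot column: 3 pivot columns.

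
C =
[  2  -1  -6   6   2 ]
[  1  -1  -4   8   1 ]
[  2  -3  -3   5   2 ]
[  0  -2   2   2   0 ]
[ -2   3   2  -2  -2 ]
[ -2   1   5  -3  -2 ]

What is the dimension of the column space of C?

Row reduce to echelon form.
R2 ← R2 − (1/2)·R1: [0, -1/2, -1, 5, 0]
R3 ← R3 − R1: [0, -2, 3, -1, 0]
R5 ← R5 + R1: [0, 2, -4, 4, 0]
R6 ← R6 + R1: [0, 0, -1, 3, 0]
R3 ← R3 − (4)·R2: [0, 0, 7, -21, 0]
R4 ← R4 − (4)·R2: [0, 0, 6, -18, 0]
R5 ← R5 + (4)·R2: [0, 0, -8, 24, 0]
R4 ← R4 − (6/7)·R3: [0, 0, 0, 0, 0]
R5 ← R5 + (8/7)·R3: [0, 0, 0, 0, 0]
R6 ← R6 + (1/7)·R3: [0, 0, 0, 0, 0]
Echelon form has 3 nonzero rows, so rank(C) = 3.
The column space has dimension equal to the rank: 3.

3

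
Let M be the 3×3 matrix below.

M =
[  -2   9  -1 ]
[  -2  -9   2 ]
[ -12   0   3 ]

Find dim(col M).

2

Row reduce to echelon form.
R2 ← R2 − R1: [0, -18, 3]
R3 ← R3 − (6)·R1: [0, -54, 9]
R3 ← R3 − (3)·R2: [0, 0, 0]
Echelon form has 2 nonzero rows, so rank(M) = 2.
The column space has dimension equal to the rank: 2.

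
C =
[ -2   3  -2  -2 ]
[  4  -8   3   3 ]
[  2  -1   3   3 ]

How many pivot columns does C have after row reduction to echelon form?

2

Row reduce to echelon form.
R2 ← R2 + (2)·R1: [0, -2, -1, -1]
R3 ← R3 + R1: [0, 2, 1, 1]
R3 ← R3 + R2: [0, 0, 0, 0]
Echelon form has 2 nonzero rows, so rank(C) = 2.
Each nonzero row contributes one pivot column: 2 pivot columns.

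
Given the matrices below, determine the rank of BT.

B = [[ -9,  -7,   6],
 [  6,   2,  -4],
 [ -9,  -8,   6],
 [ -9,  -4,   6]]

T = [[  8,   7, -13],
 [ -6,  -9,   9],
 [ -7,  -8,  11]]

First compute BT:
[[-72, -48, 120],
 [ 64,  56, -104],
 [-66, -39, 111],
 [-90, -75, 147]]
Now row reduce the product.
R2 ← R2 + (8/9)·R1: [0, 40/3, 8/3]
R3 ← R3 − (11/12)·R1: [0, 5, 1]
R4 ← R4 − (5/4)·R1: [0, -15, -3]
R3 ← R3 − (3/8)·R2: [0, 0, 0]
R4 ← R4 + (9/8)·R2: [0, 0, 0]
2 nonzero rows, so rank(BT) = 2.

2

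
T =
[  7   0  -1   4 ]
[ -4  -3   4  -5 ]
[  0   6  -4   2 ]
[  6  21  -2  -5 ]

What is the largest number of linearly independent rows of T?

3

Row reduce to echelon form.
R2 ← R2 + (4/7)·R1: [0, -3, 24/7, -19/7]
R4 ← R4 − (6/7)·R1: [0, 21, -8/7, -59/7]
R3 ← R3 + (2)·R2: [0, 0, 20/7, -24/7]
R4 ← R4 + (7)·R2: [0, 0, 160/7, -192/7]
R4 ← R4 − (8)·R3: [0, 0, 0, 0]
Echelon form has 3 nonzero rows, so rank(T) = 3.
The rank gives the maximum number of linearly independent rows: 3.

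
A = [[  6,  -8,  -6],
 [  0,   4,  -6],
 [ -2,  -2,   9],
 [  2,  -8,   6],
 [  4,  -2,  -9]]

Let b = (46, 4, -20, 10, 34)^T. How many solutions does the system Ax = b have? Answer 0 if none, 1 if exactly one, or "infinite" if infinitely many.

Row reduce the augmented matrix [A | b].
R3 ← R3 + (1/3)·R1: [0, -14/3, 7, -14/3]
R4 ← R4 − (1/3)·R1: [0, -16/3, 8, -16/3]
R5 ← R5 − (2/3)·R1: [0, 10/3, -5, 10/3]
R3 ← R3 + (7/6)·R2: [0, 0, 0, 0]
R4 ← R4 + (4/3)·R2: [0, 0, 0, 0]
R5 ← R5 − (5/6)·R2: [0, 0, 0, 0]
The echelon form has 2 nonzero rows, and every pivot lies in the first 3 columns, so rank(A) = rank([A|b]) = 2.
The system is consistent.
rank = 2 < 3 unknowns, so there are infinitely many solutions.

infinite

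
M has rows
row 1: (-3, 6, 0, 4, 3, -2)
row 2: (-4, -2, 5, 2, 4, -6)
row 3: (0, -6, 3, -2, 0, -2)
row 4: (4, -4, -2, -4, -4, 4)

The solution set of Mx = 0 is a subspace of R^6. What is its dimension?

Row reduce to echelon form.
R2 ← R2 − (4/3)·R1: [0, -10, 5, -10/3, 0, -10/3]
R4 ← R4 + (4/3)·R1: [0, 4, -2, 4/3, 0, 4/3]
R3 ← R3 − (3/5)·R2: [0, 0, 0, 0, 0, 0]
R4 ← R4 + (2/5)·R2: [0, 0, 0, 0, 0, 0]
2 nonzero rows, so rank(M) = 2.
M has 6 columns; by rank–nullity, nullity = 6 − 2 = 4.

4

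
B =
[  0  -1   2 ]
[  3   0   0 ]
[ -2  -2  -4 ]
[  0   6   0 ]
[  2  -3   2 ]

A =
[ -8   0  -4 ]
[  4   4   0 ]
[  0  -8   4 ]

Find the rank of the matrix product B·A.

2

First compute BA:
[[ -4, -20,   8],
 [-24,   0, -12],
 [  8,  24,  -8],
 [ 24,  24,   0],
 [-28, -28,   0]]
Now row reduce the product.
R2 ← R2 − (6)·R1: [0, 120, -60]
R3 ← R3 + (2)·R1: [0, -16, 8]
R4 ← R4 + (6)·R1: [0, -96, 48]
R5 ← R5 − (7)·R1: [0, 112, -56]
R3 ← R3 + (2/15)·R2: [0, 0, 0]
R4 ← R4 + (4/5)·R2: [0, 0, 0]
R5 ← R5 − (14/15)·R2: [0, 0, 0]
2 nonzero rows, so rank(BA) = 2.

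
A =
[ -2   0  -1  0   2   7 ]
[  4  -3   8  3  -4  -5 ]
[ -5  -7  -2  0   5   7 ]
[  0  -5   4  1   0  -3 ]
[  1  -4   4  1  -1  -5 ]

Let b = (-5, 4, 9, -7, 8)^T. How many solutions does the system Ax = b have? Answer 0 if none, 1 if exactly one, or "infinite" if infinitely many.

0

Row reduce the augmented matrix [A | b].
R2 ← R2 + (2)·R1: [0, -3, 6, 3, 0, 9, -6]
R3 ← R3 − (5/2)·R1: [0, -7, 1/2, 0, 0, -21/2, 43/2]
R5 ← R5 + (1/2)·R1: [0, -4, 7/2, 1, 0, -3/2, 11/2]
R3 ← R3 − (7/3)·R2: [0, 0, -27/2, -7, 0, -63/2, 71/2]
R4 ← R4 − (5/3)·R2: [0, 0, -6, -4, 0, -18, 3]
R5 ← R5 − (4/3)·R2: [0, 0, -9/2, -3, 0, -27/2, 27/2]
R4 ← R4 − (4/9)·R3: [0, 0, 0, -8/9, 0, -4, -115/9]
R5 ← R5 − (1/3)·R3: [0, 0, 0, -2/3, 0, -3, 5/3]
R5 ← R5 − (3/4)·R4: [0, 0, 0, 0, 0, 0, 45/4]
The echelon form has 5 nonzero rows; the last pivot sits in the augmented column, so rank(A) = 4 but rank([A|b]) = 5.
Since the ranks differ, the system is inconsistent.
It has no solutions.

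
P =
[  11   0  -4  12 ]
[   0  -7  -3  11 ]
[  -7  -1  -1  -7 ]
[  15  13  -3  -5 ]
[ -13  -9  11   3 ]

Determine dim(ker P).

1

Row reduce to echelon form.
R3 ← R3 + (7/11)·R1: [0, -1, -39/11, 7/11]
R4 ← R4 − (15/11)·R1: [0, 13, 27/11, -235/11]
R5 ← R5 + (13/11)·R1: [0, -9, 69/11, 189/11]
R3 ← R3 − (1/7)·R2: [0, 0, -240/77, -72/77]
R4 ← R4 + (13/7)·R2: [0, 0, -240/77, -72/77]
R5 ← R5 − (9/7)·R2: [0, 0, 780/77, 234/77]
R4 ← R4 − R3: [0, 0, 0, 0]
R5 ← R5 + (13/4)·R3: [0, 0, 0, 0]
3 nonzero rows, so rank(P) = 3.
P has 4 columns; by rank–nullity, nullity = 4 − 3 = 1.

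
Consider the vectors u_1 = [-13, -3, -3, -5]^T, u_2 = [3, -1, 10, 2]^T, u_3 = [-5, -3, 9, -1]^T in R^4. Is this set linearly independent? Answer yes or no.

no

Form the matrix with these vectors as rows and row reduce.
R2 ← R2 + (3/13)·R1: [0, -22/13, 121/13, 11/13]
R3 ← R3 − (5/13)·R1: [0, -24/13, 132/13, 12/13]
R3 ← R3 − (12/11)·R2: [0, 0, 0, 0]
2 nonzero rows, so the 3 vectors span a space of dimension 2.
Since 2 < 3, the vectors are linearly dependent.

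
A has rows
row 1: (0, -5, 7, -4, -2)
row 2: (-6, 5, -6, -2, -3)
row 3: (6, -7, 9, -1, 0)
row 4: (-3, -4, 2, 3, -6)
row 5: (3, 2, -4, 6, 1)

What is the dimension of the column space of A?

5

Row reduce to echelon form.
Swap R1 ↔ R2
R3 ← R3 + R1: [0, -2, 3, -3, -3]
R4 ← R4 − (1/2)·R1: [0, -13/2, 5, 4, -9/2]
R5 ← R5 + (1/2)·R1: [0, 9/2, -7, 5, -1/2]
R3 ← R3 − (2/5)·R2: [0, 0, 1/5, -7/5, -11/5]
R4 ← R4 − (13/10)·R2: [0, 0, -41/10, 46/5, -19/10]
R5 ← R5 + (9/10)·R2: [0, 0, -7/10, 7/5, -23/10]
R4 ← R4 + (41/2)·R3: [0, 0, 0, -39/2, -47]
R5 ← R5 + (7/2)·R3: [0, 0, 0, -7/2, -10]
R5 ← R5 − (7/39)·R4: [0, 0, 0, 0, -61/39]
Echelon form has 5 nonzero rows, so rank(A) = 5.
The column space has dimension equal to the rank: 5.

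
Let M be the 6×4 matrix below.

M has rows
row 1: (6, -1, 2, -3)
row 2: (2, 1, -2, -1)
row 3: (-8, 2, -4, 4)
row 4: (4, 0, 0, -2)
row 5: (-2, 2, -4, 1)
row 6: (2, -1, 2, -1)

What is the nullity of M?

Row reduce to echelon form.
R2 ← R2 − (1/3)·R1: [0, 4/3, -8/3, 0]
R3 ← R3 + (4/3)·R1: [0, 2/3, -4/3, 0]
R4 ← R4 − (2/3)·R1: [0, 2/3, -4/3, 0]
R5 ← R5 + (1/3)·R1: [0, 5/3, -10/3, 0]
R6 ← R6 − (1/3)·R1: [0, -2/3, 4/3, 0]
R3 ← R3 − (1/2)·R2: [0, 0, 0, 0]
R4 ← R4 − (1/2)·R2: [0, 0, 0, 0]
R5 ← R5 − (5/4)·R2: [0, 0, 0, 0]
R6 ← R6 + (1/2)·R2: [0, 0, 0, 0]
2 nonzero rows, so rank(M) = 2.
M has 4 columns; by rank–nullity, nullity = 4 − 2 = 2.

2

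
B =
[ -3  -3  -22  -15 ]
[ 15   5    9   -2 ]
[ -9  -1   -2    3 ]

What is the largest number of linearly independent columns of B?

3

Row reduce to echelon form.
R2 ← R2 + (5)·R1: [0, -10, -101, -77]
R3 ← R3 − (3)·R1: [0, 8, 64, 48]
R3 ← R3 + (4/5)·R2: [0, 0, -84/5, -68/5]
Echelon form has 3 nonzero rows, so rank(B) = 3.
The rank gives the maximum number of linearly independent columns: 3.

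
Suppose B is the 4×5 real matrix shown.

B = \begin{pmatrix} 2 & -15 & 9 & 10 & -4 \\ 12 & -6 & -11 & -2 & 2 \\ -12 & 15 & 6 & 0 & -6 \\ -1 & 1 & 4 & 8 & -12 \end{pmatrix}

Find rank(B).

Row reduce to echelon form.
R2 ← R2 − (6)·R1: [0, 84, -65, -62, 26]
R3 ← R3 + (6)·R1: [0, -75, 60, 60, -30]
R4 ← R4 + (1/2)·R1: [0, -13/2, 17/2, 13, -14]
R3 ← R3 + (25/28)·R2: [0, 0, 55/28, 65/14, -95/14]
R4 ← R4 + (13/168)·R2: [0, 0, 583/168, 689/84, -1007/84]
R4 ← R4 − (53/30)·R3: [0, 0, 0, 0, 0]
Echelon form has 3 nonzero rows, so rank(B) = 3.

3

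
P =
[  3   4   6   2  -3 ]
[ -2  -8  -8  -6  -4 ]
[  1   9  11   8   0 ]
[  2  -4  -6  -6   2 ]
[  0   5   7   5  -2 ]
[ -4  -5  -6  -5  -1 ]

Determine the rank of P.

4

Row reduce to echelon form.
R2 ← R2 + (2/3)·R1: [0, -16/3, -4, -14/3, -6]
R3 ← R3 − (1/3)·R1: [0, 23/3, 9, 22/3, 1]
R4 ← R4 − (2/3)·R1: [0, -20/3, -10, -22/3, 4]
R6 ← R6 + (4/3)·R1: [0, 1/3, 2, -7/3, -5]
R3 ← R3 + (23/16)·R2: [0, 0, 13/4, 5/8, -61/8]
R4 ← R4 − (5/4)·R2: [0, 0, -5, -3/2, 23/2]
R5 ← R5 + (15/16)·R2: [0, 0, 13/4, 5/8, -61/8]
R6 ← R6 + (1/16)·R2: [0, 0, 7/4, -21/8, -43/8]
R4 ← R4 + (20/13)·R3: [0, 0, 0, -7/13, -3/13]
R5 ← R5 − R3: [0, 0, 0, 0, 0]
R6 ← R6 − (7/13)·R3: [0, 0, 0, -77/26, -33/26]
R6 ← R6 − (11/2)·R4: [0, 0, 0, 0, 0]
Echelon form has 4 nonzero rows, so rank(P) = 4.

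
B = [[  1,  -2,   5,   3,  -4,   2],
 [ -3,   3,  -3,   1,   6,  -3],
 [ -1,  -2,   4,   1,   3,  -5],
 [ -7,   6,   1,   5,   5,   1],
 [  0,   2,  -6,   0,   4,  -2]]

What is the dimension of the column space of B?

Row reduce to echelon form.
R2 ← R2 + (3)·R1: [0, -3, 12, 10, -6, 3]
R3 ← R3 + R1: [0, -4, 9, 4, -1, -3]
R4 ← R4 + (7)·R1: [0, -8, 36, 26, -23, 15]
R3 ← R3 − (4/3)·R2: [0, 0, -7, -28/3, 7, -7]
R4 ← R4 − (8/3)·R2: [0, 0, 4, -2/3, -7, 7]
R5 ← R5 + (2/3)·R2: [0, 0, 2, 20/3, 0, 0]
R4 ← R4 + (4/7)·R3: [0, 0, 0, -6, -3, 3]
R5 ← R5 + (2/7)·R3: [0, 0, 0, 4, 2, -2]
R5 ← R5 + (2/3)·R4: [0, 0, 0, 0, 0, 0]
Echelon form has 4 nonzero rows, so rank(B) = 4.
The column space has dimension equal to the rank: 4.

4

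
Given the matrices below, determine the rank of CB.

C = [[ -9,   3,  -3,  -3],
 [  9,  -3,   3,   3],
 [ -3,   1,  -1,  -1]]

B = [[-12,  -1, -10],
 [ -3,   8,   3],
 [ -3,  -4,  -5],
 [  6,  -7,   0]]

First compute CB:
[[ 90,  66, 114],
 [-90, -66, -114],
 [ 30,  22,  38]]
Now row reduce the product.
R2 ← R2 + R1: [0, 0, 0]
R3 ← R3 − (1/3)·R1: [0, 0, 0]
1 nonzero row, so rank(CB) = 1.

1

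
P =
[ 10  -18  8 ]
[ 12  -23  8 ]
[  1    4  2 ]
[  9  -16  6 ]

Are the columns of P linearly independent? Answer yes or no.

yes

Row reduce P to echelon form.
R2 ← R2 − (6/5)·R1: [0, -7/5, -8/5]
R3 ← R3 − (1/10)·R1: [0, 29/5, 6/5]
R4 ← R4 − (9/10)·R1: [0, 1/5, -6/5]
R3 ← R3 + (29/7)·R2: [0, 0, -38/7]
R4 ← R4 + (1/7)·R2: [0, 0, -10/7]
R4 ← R4 − (5/19)·R3: [0, 0, 0]
3 pivots among 3 columns.
Every column is a pivot column, so the columns are linearly independent.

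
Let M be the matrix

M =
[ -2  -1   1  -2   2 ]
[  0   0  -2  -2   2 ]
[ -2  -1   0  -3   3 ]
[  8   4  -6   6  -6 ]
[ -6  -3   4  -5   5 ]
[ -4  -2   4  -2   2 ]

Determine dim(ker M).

Row reduce to echelon form.
R3 ← R3 − R1: [0, 0, -1, -1, 1]
R4 ← R4 + (4)·R1: [0, 0, -2, -2, 2]
R5 ← R5 − (3)·R1: [0, 0, 1, 1, -1]
R6 ← R6 − (2)·R1: [0, 0, 2, 2, -2]
R3 ← R3 − (1/2)·R2: [0, 0, 0, 0, 0]
R4 ← R4 − R2: [0, 0, 0, 0, 0]
R5 ← R5 + (1/2)·R2: [0, 0, 0, 0, 0]
R6 ← R6 + R2: [0, 0, 0, 0, 0]
2 nonzero rows, so rank(M) = 2.
M has 5 columns; by rank–nullity, nullity = 5 − 2 = 3.

3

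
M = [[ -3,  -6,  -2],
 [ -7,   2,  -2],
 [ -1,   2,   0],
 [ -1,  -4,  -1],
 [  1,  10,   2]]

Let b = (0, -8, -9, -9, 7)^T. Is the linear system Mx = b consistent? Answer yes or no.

Row reduce the augmented matrix [M | b].
R2 ← R2 − (7/3)·R1: [0, 16, 8/3, -8]
R3 ← R3 − (1/3)·R1: [0, 4, 2/3, -9]
R4 ← R4 − (1/3)·R1: [0, -2, -1/3, -9]
R5 ← R5 + (1/3)·R1: [0, 8, 4/3, 7]
R3 ← R3 − (1/4)·R2: [0, 0, 0, -7]
R4 ← R4 + (1/8)·R2: [0, 0, 0, -10]
R5 ← R5 − (1/2)·R2: [0, 0, 0, 11]
R4 ← R4 − (10/7)·R3: [0, 0, 0, 0]
R5 ← R5 + (11/7)·R3: [0, 0, 0, 0]
The echelon form has 3 nonzero rows; the last pivot sits in the augmented column, so rank(M) = 2 but rank([M|b]) = 3.
Since the ranks differ, the system is inconsistent.

no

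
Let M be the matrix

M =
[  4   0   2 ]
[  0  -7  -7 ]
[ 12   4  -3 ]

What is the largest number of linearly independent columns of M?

3

Row reduce to echelon form.
R3 ← R3 − (3)·R1: [0, 4, -9]
R3 ← R3 + (4/7)·R2: [0, 0, -13]
Echelon form has 3 nonzero rows, so rank(M) = 3.
The rank gives the maximum number of linearly independent columns: 3.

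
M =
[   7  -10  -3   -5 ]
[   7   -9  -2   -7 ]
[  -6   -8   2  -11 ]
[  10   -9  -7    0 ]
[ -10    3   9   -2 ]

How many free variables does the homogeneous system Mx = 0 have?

Row reduce to echelon form.
R2 ← R2 − R1: [0, 1, 1, -2]
R3 ← R3 + (6/7)·R1: [0, -116/7, -4/7, -107/7]
R4 ← R4 − (10/7)·R1: [0, 37/7, -19/7, 50/7]
R5 ← R5 + (10/7)·R1: [0, -79/7, 33/7, -64/7]
R3 ← R3 + (116/7)·R2: [0, 0, 16, -339/7]
R4 ← R4 − (37/7)·R2: [0, 0, -8, 124/7]
R5 ← R5 + (79/7)·R2: [0, 0, 16, -222/7]
R4 ← R4 + (1/2)·R3: [0, 0, 0, -13/2]
R5 ← R5 − R3: [0, 0, 0, 117/7]
R5 ← R5 + (18/7)·R4: [0, 0, 0, 0]
4 nonzero rows, so rank(M) = 4.
M has 4 columns; by rank–nullity, nullity = 4 − 4 = 0.

0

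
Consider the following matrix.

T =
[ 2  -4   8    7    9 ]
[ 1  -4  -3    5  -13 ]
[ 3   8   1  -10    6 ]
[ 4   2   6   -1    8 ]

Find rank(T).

Row reduce to echelon form.
R2 ← R2 − (1/2)·R1: [0, -2, -7, 3/2, -35/2]
R3 ← R3 − (3/2)·R1: [0, 14, -11, -41/2, -15/2]
R4 ← R4 − (2)·R1: [0, 10, -10, -15, -10]
R3 ← R3 + (7)·R2: [0, 0, -60, -10, -130]
R4 ← R4 + (5)·R2: [0, 0, -45, -15/2, -195/2]
R4 ← R4 − (3/4)·R3: [0, 0, 0, 0, 0]
Echelon form has 3 nonzero rows, so rank(T) = 3.

3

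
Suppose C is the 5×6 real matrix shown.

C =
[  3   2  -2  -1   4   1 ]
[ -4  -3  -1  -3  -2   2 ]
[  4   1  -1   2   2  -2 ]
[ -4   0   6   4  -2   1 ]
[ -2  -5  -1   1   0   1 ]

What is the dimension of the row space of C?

Row reduce to echelon form.
R2 ← R2 + (4/3)·R1: [0, -1/3, -11/3, -13/3, 10/3, 10/3]
R3 ← R3 − (4/3)·R1: [0, -5/3, 5/3, 10/3, -10/3, -10/3]
R4 ← R4 + (4/3)·R1: [0, 8/3, 10/3, 8/3, 10/3, 7/3]
R5 ← R5 + (2/3)·R1: [0, -11/3, -7/3, 1/3, 8/3, 5/3]
R3 ← R3 − (5)·R2: [0, 0, 20, 25, -20, -20]
R4 ← R4 + (8)·R2: [0, 0, -26, -32, 30, 29]
R5 ← R5 − (11)·R2: [0, 0, 38, 48, -34, -35]
R4 ← R4 + (13/10)·R3: [0, 0, 0, 1/2, 4, 3]
R5 ← R5 − (19/10)·R3: [0, 0, 0, 1/2, 4, 3]
R5 ← R5 − R4: [0, 0, 0, 0, 0, 0]
Echelon form has 4 nonzero rows, so rank(C) = 4.
The row space has dimension equal to the rank: 4.

4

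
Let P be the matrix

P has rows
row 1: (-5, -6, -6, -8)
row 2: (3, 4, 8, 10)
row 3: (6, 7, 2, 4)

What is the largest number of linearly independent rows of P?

Row reduce to echelon form.
R2 ← R2 + (3/5)·R1: [0, 2/5, 22/5, 26/5]
R3 ← R3 + (6/5)·R1: [0, -1/5, -26/5, -28/5]
R3 ← R3 + (1/2)·R2: [0, 0, -3, -3]
Echelon form has 3 nonzero rows, so rank(P) = 3.
The rank gives the maximum number of linearly independent rows: 3.

3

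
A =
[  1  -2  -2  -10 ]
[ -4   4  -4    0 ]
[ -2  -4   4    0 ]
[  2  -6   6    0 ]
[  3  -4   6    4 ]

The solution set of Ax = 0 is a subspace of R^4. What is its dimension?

Row reduce to echelon form.
R2 ← R2 + (4)·R1: [0, -4, -12, -40]
R3 ← R3 + (2)·R1: [0, -8, 0, -20]
R4 ← R4 − (2)·R1: [0, -2, 10, 20]
R5 ← R5 − (3)·R1: [0, 2, 12, 34]
R3 ← R3 − (2)·R2: [0, 0, 24, 60]
R4 ← R4 − (1/2)·R2: [0, 0, 16, 40]
R5 ← R5 + (1/2)·R2: [0, 0, 6, 14]
R4 ← R4 − (2/3)·R3: [0, 0, 0, 0]
R5 ← R5 − (1/4)·R3: [0, 0, 0, -1]
Swap R4 ↔ R5
4 nonzero rows, so rank(A) = 4.
A has 4 columns; by rank–nullity, nullity = 4 − 4 = 0.

0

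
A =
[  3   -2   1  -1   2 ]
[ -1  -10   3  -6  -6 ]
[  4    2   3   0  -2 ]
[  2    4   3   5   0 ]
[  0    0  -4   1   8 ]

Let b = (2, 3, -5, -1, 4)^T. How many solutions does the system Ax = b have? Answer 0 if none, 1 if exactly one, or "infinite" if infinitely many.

Row reduce the augmented matrix [A | b].
R2 ← R2 + (1/3)·R1: [0, -32/3, 10/3, -19/3, -16/3, 11/3]
R3 ← R3 − (4/3)·R1: [0, 14/3, 5/3, 4/3, -14/3, -23/3]
R4 ← R4 − (2/3)·R1: [0, 16/3, 7/3, 17/3, -4/3, -7/3]
R3 ← R3 + (7/16)·R2: [0, 0, 25/8, -23/16, -7, -97/16]
R4 ← R4 + (1/2)·R2: [0, 0, 4, 5/2, -4, -1/2]
R4 ← R4 − (32/25)·R3: [0, 0, 0, 217/50, 124/25, 363/50]
R5 ← R5 + (32/25)·R3: [0, 0, 0, -21/25, -24/25, -94/25]
R5 ← R5 + (6/31)·R4: [0, 0, 0, 0, 0, -73/31]
The echelon form has 5 nonzero rows; the last pivot sits in the augmented column, so rank(A) = 4 but rank([A|b]) = 5.
Since the ranks differ, the system is inconsistent.
It has no solutions.

0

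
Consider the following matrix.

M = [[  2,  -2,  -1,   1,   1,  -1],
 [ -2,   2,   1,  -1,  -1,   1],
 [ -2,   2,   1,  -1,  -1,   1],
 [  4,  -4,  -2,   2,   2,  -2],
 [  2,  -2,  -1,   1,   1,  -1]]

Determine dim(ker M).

5

Row reduce to echelon form.
R2 ← R2 + R1: [0, 0, 0, 0, 0, 0]
R3 ← R3 + R1: [0, 0, 0, 0, 0, 0]
R4 ← R4 − (2)·R1: [0, 0, 0, 0, 0, 0]
R5 ← R5 − R1: [0, 0, 0, 0, 0, 0]
1 nonzero row, so rank(M) = 1.
M has 6 columns; by rank–nullity, nullity = 6 − 1 = 5.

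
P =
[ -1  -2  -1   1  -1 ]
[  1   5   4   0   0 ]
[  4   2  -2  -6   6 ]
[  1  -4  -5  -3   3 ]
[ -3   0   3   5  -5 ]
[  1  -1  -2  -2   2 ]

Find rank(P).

Row reduce to echelon form.
R2 ← R2 + R1: [0, 3, 3, 1, -1]
R3 ← R3 + (4)·R1: [0, -6, -6, -2, 2]
R4 ← R4 + R1: [0, -6, -6, -2, 2]
R5 ← R5 − (3)·R1: [0, 6, 6, 2, -2]
R6 ← R6 + R1: [0, -3, -3, -1, 1]
R3 ← R3 + (2)·R2: [0, 0, 0, 0, 0]
R4 ← R4 + (2)·R2: [0, 0, 0, 0, 0]
R5 ← R5 − (2)·R2: [0, 0, 0, 0, 0]
R6 ← R6 + R2: [0, 0, 0, 0, 0]
Echelon form has 2 nonzero rows, so rank(P) = 2.

2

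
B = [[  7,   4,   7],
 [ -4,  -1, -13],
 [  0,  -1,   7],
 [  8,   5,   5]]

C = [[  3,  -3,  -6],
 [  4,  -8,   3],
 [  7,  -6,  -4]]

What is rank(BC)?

2

First compute BC:
[[ 86, -95, -58],
 [-107,  98,  73],
 [ 45, -34, -31],
 [ 79, -94, -53]]
Now row reduce the product.
R2 ← R2 + (107/86)·R1: [0, -1737/86, 36/43]
R3 ← R3 − (45/86)·R1: [0, 1351/86, -28/43]
R4 ← R4 − (79/86)·R1: [0, -579/86, 12/43]
R3 ← R3 + (7/9)·R2: [0, 0, 0]
R4 ← R4 − (1/3)·R2: [0, 0, 0]
2 nonzero rows, so rank(BC) = 2.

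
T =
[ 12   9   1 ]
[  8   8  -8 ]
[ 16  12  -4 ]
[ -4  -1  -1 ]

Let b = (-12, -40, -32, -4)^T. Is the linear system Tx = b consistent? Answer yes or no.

yes

Row reduce the augmented matrix [T | b].
R2 ← R2 − (2/3)·R1: [0, 2, -26/3, -32]
R3 ← R3 − (4/3)·R1: [0, 0, -16/3, -16]
R4 ← R4 + (1/3)·R1: [0, 2, -2/3, -8]
R4 ← R4 − R2: [0, 0, 8, 24]
R4 ← R4 + (3/2)·R3: [0, 0, 0, 0]
The echelon form has 3 nonzero rows, and every pivot lies in the first 3 columns, so rank(T) = rank([T|b]) = 3.
The system is consistent.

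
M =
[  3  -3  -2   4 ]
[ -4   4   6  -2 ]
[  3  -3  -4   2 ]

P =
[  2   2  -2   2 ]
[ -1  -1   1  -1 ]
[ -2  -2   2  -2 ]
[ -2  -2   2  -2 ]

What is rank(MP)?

First compute MP:
[[  5,   5,  -5,   5],
 [-20, -20,  20, -20],
 [ 13,  13, -13,  13]]
Now row reduce the product.
R2 ← R2 + (4)·R1: [0, 0, 0, 0]
R3 ← R3 − (13/5)·R1: [0, 0, 0, 0]
1 nonzero row, so rank(MP) = 1.

1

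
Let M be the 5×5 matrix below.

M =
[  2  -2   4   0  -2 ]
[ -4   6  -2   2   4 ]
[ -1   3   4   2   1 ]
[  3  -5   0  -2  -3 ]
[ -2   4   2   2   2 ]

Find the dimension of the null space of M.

3

Row reduce to echelon form.
R2 ← R2 + (2)·R1: [0, 2, 6, 2, 0]
R3 ← R3 + (1/2)·R1: [0, 2, 6, 2, 0]
R4 ← R4 − (3/2)·R1: [0, -2, -6, -2, 0]
R5 ← R5 + R1: [0, 2, 6, 2, 0]
R3 ← R3 − R2: [0, 0, 0, 0, 0]
R4 ← R4 + R2: [0, 0, 0, 0, 0]
R5 ← R5 − R2: [0, 0, 0, 0, 0]
2 nonzero rows, so rank(M) = 2.
M has 5 columns; by rank–nullity, nullity = 5 − 2 = 3.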